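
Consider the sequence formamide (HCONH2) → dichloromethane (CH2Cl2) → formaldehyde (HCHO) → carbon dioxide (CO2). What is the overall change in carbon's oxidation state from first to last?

+2

Carbon oxidation states along the series — formamide: +2, dichloromethane: 0, formaldehyde: 0, carbon dioxide: +4.
Net change = +4 − (+2) = +2.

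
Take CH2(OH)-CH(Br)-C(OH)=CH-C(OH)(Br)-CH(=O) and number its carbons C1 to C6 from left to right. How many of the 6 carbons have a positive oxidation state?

Bonds to more-electronegative neighbours contribute +1 each, bonds to H or metals contribute −1 each, and C–C bonds contribute 0. Tallying each carbon:
C1: 1C, 2H, 1O → 0 − 2 + 1 = -1
C2: 2C, 1H, 1Br → 0 − 1 + 1 = 0
C3: 3C, 1O → 0 + 1 = +1
C4: 3C, 1H → 0 − 1 = -1
C5: 2C, 1O, 1Br → 0 + 1 + 1 = +2
C6: 1C, 1H, 2O → 0 − 1 + 2 = +1
3 carbons (C3, C5, C6) meet the condition.

3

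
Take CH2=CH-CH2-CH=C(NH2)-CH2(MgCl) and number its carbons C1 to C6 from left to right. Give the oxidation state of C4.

-1

Assign +1 per bond to O/N/halogen, −1 per bond to H or an electropositive element, and 0 per bond to carbon.
C4 has one bond to C (0), a double bond to C (2×0 = 0), one bond to H (-1).
Oxidation state = 0 + 0 − 1 = -1.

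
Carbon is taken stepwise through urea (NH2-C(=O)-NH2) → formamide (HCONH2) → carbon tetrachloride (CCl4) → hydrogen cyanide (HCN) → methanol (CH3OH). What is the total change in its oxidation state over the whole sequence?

-6

Carbon oxidation states along the series — urea: +4, formamide: +2, carbon tetrachloride: +4, hydrogen cyanide: +2, methanol: -2.
Net change = -2 − (+4) = -6.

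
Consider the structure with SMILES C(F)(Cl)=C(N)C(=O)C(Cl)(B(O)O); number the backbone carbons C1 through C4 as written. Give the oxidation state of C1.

+2

Assign +1 per bond to O/N/halogen, −1 per bond to H or an electropositive element, and 0 per bond to carbon.
C1 has a double bond to C (2×0 = 0), one bond to F (+1), one bond to Cl (+1).
Oxidation state = 0 + 1 + 1 = +2.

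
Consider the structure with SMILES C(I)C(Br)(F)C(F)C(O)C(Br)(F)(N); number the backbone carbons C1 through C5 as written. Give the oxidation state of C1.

-1

Count +1 for every bond to an atom more electronegative than carbon and −1 for every bond to one less electronegative; C–C bonds are 0.
C1 has one bond to C (0), one bond to H (-1), one bond to I (+1), one bond to H (-1).
Oxidation state = 0 − 1 + 1 − 1 = -1.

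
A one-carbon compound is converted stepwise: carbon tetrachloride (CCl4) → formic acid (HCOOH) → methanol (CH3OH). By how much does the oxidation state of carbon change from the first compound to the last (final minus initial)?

-6

Carbon oxidation states along the series — carbon tetrachloride: +4, formic acid: +2, methanol: -2.
Net change = -2 − (+4) = -6.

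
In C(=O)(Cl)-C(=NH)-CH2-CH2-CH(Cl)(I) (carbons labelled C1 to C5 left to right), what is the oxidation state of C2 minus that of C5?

C2: 2C, 2N → 0 + 2 = +2
C5: 1C, 1H, 1Cl, 1I → 0 − 1 + 1 + 1 = +1
Difference: +2 − (+1) = +1.

+1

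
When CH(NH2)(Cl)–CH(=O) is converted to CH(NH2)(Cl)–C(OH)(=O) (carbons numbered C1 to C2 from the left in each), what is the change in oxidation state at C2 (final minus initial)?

+2

Before: C2 has 1 bond to C, 1 bond to H, 2 bonds to O → oxidation state +1.
After: C2 has 1 bond to C, 3 bonds to O → oxidation state +3.
Δ = +3 − (+1) = +2, so this is an oxidation at C2.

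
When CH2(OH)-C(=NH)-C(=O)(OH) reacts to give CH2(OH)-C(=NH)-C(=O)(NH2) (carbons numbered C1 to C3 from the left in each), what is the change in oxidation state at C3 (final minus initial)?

0

Before: C3 has 1 bond to C, 3 bonds to O → oxidation state +3.
After: C3 has 1 bond to C, 2 bonds to O, 1 bond to N → oxidation state +3.
Δ = +3 − (+3) = 0, so no net redox change at C3.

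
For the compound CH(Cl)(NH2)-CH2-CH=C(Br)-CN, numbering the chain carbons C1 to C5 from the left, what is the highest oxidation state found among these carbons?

Tallying each carbon's bonds:
C1: 1C, 1H, 1N, 1Cl → 0 − 1 + 1 + 1 = +1
C2: 2C, 2H → 0 − 2 = -2
C3: 3C, 1H → 0 − 1 = -1
C4: 3C, 1Br → 0 + 1 = +1
C5: 1C, 3N → 0 + 3 = +3
The highest value is +3.

+3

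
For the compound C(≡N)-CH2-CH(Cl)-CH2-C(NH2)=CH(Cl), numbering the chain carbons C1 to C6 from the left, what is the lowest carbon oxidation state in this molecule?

-2

Tallying each carbon's bonds:
C1: 1C, 3N → 0 + 3 = +3
C2: 2C, 2H → 0 − 2 = -2
C3: 2C, 1H, 1Cl → 0 − 1 + 1 = 0
C4: 2C, 2H → 0 − 2 = -2
C5: 3C, 1N → 0 + 1 = +1
C6: 2C, 1H, 1Cl → 0 − 1 + 1 = 0
The lowest value is -2.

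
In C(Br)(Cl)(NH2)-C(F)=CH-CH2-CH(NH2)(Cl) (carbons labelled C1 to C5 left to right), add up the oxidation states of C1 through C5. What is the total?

+2

Tallying each carbon's bonds:
C1: 1C, 1N, 1Cl, 1Br → 0 + 1 + 1 + 1 = +3
C2: 3C, 1F → 0 + 1 = +1
C3: 3C, 1H → 0 − 1 = -1
C4: 2C, 2H → 0 − 2 = -2
C5: 1C, 1H, 1N, 1Cl → 0 − 1 + 1 + 1 = +1
Sum = +3 + 1 − 1 − 2 + 1 = +2.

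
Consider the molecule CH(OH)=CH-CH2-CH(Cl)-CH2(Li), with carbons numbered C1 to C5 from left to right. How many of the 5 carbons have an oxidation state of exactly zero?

2

Tallying each carbon's bonds:
C1: 2C, 1H, 1O → 0 − 1 + 1 = 0
C2: 3C, 1H → 0 − 1 = -1
C3: 2C, 2H → 0 − 2 = -2
C4: 2C, 1H, 1Cl → 0 − 1 + 1 = 0
C5: 1C, 2H, 1Li → 0 − 2 − 1 = -3
2 carbons (C1, C4) meet the condition.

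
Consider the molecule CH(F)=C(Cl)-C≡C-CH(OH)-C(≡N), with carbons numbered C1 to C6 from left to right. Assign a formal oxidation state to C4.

0

C4 has a triple bond to C (3×0 = 0), one bond to C (0).
Oxidation state = 0 + 0 = 0.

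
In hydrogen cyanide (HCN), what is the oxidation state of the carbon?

+2

Each bond to a more electronegative atom (O, N, halogen) counts +1, each bond to a less electronegative atom (H, metal, B, Si) counts −1, and each C–C bond counts 0.
The carbon has one bond to H (-1), a triple bond to N (3×+1 = +3).
Oxidation state = -1 + 3 = +2.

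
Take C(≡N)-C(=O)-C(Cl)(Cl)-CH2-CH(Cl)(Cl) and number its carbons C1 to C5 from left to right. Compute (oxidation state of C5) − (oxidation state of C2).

C5: 1C, 1H, 2Cl → 0 − 1 + 2 = +1
C2: 2C, 2O → 0 + 2 = +2
Difference: +1 − (+2) = -1.

-1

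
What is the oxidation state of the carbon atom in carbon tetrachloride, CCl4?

+4

The carbon has one bond to Cl (+1), one bond to Cl (+1), one bond to Cl (+1), one bond to Cl (+1).
Oxidation state = +1 + 1 + 1 + 1 = +4.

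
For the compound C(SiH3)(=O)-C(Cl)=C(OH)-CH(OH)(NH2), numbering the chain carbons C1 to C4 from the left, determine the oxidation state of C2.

Assign +1 per bond to O/N/halogen, −1 per bond to H or an electropositive element, and 0 per bond to carbon.
C2 has one bond to C (0), a double bond to C (2×0 = 0), one bond to Cl (+1).
Oxidation state = 0 + 0 + 1 = +1.

+1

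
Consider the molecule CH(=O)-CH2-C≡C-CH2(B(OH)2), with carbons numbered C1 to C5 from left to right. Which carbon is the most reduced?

C5

Tallying each carbon's bonds:
C1: 1C, 1H, 2O → 0 − 1 + 2 = +1
C2: 2C, 2H → 0 − 2 = -2
C3: 4C → 0 = 0
C4: 4C → 0 = 0
C5: 1C, 2H, 1B → 0 − 2 − 1 = -3
The most reduced carbon is C5 at -3.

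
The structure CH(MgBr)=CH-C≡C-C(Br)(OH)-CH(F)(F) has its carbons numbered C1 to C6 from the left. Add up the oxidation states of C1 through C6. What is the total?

0

Assign +1 per bond to O/N/halogen, −1 per bond to H or an electropositive element, and 0 per bond to carbon. Tallying each carbon:
C1: 2C, 1H, 1Mg → 0 − 1 − 1 = -2
C2: 3C, 1H → 0 − 1 = -1
C3: 4C → 0 = 0
C4: 4C → 0 = 0
C5: 2C, 1O, 1Br → 0 + 1 + 1 = +2
C6: 1C, 1H, 2F → 0 − 1 + 2 = +1
Sum = -2 − 1 + 0 + 0 + 2 + 1 = 0.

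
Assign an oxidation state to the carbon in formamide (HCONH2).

Assign +1 per bond to O/N/halogen, −1 per bond to H or an electropositive element, and 0 per bond to carbon.
The carbon has one bond to H (-1), a double bond to O (2×+1 = +2), one bond to N (+1).
Oxidation state = -1 + 2 + 1 = +2.

+2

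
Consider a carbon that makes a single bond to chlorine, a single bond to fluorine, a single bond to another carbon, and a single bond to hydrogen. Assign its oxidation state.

Assign +1 per bond to O/N/halogen, −1 per bond to H or an electropositive element, and 0 per bond to carbon.
The carbon has one bond to C (0), one bond to F (+1), one bond to Cl (+1), one bond to H (-1).
Oxidation state = 0 + 1 + 1 − 1 = +1.

+1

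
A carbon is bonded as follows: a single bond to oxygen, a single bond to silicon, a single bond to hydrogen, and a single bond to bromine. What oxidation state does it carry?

Count +1 for every bond to an atom more electronegative than carbon and −1 for every bond to one less electronegative; C–C bonds are 0.
The carbon has one bond to Si (-1), one bond to Br (+1), one bond to H (-1), one bond to O (+1).
Oxidation state = -1 + 1 − 1 + 1 = 0.

0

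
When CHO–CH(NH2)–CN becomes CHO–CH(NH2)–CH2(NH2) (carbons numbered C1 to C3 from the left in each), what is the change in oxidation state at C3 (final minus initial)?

-4

Before: C3 has 1 bond to C, 3 bonds to N → oxidation state +3.
After: C3 has 1 bond to C, 2 bonds to H, 1 bond to N → oxidation state -1.
Δ = -1 − (+3) = -4, so this is a reduction at C3.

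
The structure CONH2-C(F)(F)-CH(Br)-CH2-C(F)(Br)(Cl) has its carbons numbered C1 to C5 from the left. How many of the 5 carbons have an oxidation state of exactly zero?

1

Tallying each carbon's bonds:
C1: 1C, 2O, 1N → 0 + 2 + 1 = +3
C2: 2C, 2F → 0 + 2 = +2
C3: 2C, 1H, 1Br → 0 − 1 + 1 = 0
C4: 2C, 2H → 0 − 2 = -2
C5: 1C, 1F, 1Cl, 1Br → 0 + 1 + 1 + 1 = +3
1 carbon (C3) meets the condition.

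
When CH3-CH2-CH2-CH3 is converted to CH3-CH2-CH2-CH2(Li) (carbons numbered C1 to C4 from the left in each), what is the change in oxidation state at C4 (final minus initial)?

Before: C4 has 1 bond to C, 3 bonds to H → oxidation state -3.
After: C4 has 1 bond to C, 2 bonds to H, 1 bond to Li → oxidation state -3.
Δ = -3 − (-3) = 0, so no net redox change at C4.

0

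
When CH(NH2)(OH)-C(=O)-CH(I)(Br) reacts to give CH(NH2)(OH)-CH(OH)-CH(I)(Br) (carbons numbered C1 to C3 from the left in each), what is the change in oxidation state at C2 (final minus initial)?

Before: C2 has 2 bonds to C, 2 bonds to O → oxidation state +2.
After: C2 has 2 bonds to C, 1 bond to H, 1 bond to O → oxidation state 0.
Δ = 0 − (+2) = -2, so this is a reduction at C2.

-2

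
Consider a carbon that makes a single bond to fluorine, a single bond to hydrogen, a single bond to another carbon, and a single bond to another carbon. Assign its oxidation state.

The carbon has one bond to C (0), one bond to C (0), one bond to H (-1), one bond to F (+1).
Oxidation state = 0 + 0 − 1 + 1 = 0.

0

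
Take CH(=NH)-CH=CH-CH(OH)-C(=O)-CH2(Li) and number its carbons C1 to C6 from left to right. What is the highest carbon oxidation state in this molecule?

Bonds to more-electronegative neighbours contribute +1 each, bonds to H or metals contribute −1 each, and C–C bonds contribute 0. Tallying each carbon:
C1: 1C, 1H, 2N → 0 − 1 + 2 = +1
C2: 3C, 1H → 0 − 1 = -1
C3: 3C, 1H → 0 − 1 = -1
C4: 2C, 1H, 1O → 0 − 1 + 1 = 0
C5: 2C, 2O → 0 + 2 = +2
C6: 1C, 2H, 1Li → 0 − 2 − 1 = -3
The highest value is +2.

+2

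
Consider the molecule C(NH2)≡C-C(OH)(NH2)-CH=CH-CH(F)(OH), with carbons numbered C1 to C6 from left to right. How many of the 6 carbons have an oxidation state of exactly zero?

1

Bonds to more-electronegative neighbours contribute +1 each, bonds to H or metals contribute −1 each, and C–C bonds contribute 0. Tallying each carbon:
C1: 3C, 1N → 0 + 1 = +1
C2: 4C → 0 = 0
C3: 2C, 1O, 1N → 0 + 1 + 1 = +2
C4: 3C, 1H → 0 − 1 = -1
C5: 3C, 1H → 0 − 1 = -1
C6: 1C, 1H, 1O, 1F → 0 − 1 + 1 + 1 = +1
1 carbon (C2) meets the condition.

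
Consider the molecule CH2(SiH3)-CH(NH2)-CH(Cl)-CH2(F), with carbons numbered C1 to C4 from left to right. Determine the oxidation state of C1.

Assign +1 per bond to O/N/halogen, −1 per bond to H or an electropositive element, and 0 per bond to carbon.
C1 has one bond to C (0), one bond to H (-1), one bond to Si (-1), one bond to H (-1).
Oxidation state = 0 − 1 − 1 − 1 = -3.

-3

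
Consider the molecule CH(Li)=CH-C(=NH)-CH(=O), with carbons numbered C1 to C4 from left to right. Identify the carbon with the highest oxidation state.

Tallying each carbon's bonds:
C1: 2C, 1H, 1Li → 0 − 1 − 1 = -2
C2: 3C, 1H → 0 − 1 = -1
C3: 2C, 2N → 0 + 2 = +2
C4: 1C, 1H, 2O → 0 − 1 + 2 = +1
The most oxidised carbon is C3 at +2.

C3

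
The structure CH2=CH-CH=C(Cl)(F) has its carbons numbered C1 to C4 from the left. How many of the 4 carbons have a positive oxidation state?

1

Assign +1 per bond to O/N/halogen, −1 per bond to H or an electropositive element, and 0 per bond to carbon. Tallying each carbon:
C1: 2C, 2H → 0 − 2 = -2
C2: 3C, 1H → 0 − 1 = -1
C3: 3C, 1H → 0 − 1 = -1
C4: 2C, 1F, 1Cl → 0 + 1 + 1 = +2
1 carbon (C4) meets the condition.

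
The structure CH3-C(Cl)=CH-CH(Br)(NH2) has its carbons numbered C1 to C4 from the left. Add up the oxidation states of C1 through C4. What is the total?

Tallying each carbon's bonds:
C1: 1C, 3H → 0 − 3 = -3
C2: 3C, 1Cl → 0 + 1 = +1
C3: 3C, 1H → 0 − 1 = -1
C4: 1C, 1H, 1N, 1Br → 0 − 1 + 1 + 1 = +1
Sum = -3 + 1 − 1 + 1 = -2.

-2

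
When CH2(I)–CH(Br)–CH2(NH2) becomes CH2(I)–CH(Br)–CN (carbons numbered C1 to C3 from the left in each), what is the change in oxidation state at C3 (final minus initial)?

Before: C3 has 1 bond to C, 2 bonds to H, 1 bond to N → oxidation state -1.
After: C3 has 1 bond to C, 3 bonds to N → oxidation state +3.
Δ = +3 − (-1) = +4, so this is an oxidation at C3.

+4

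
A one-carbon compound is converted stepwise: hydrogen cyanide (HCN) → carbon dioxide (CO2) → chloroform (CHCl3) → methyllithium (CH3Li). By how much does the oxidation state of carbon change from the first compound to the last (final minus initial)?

-6

Carbon oxidation states along the series — hydrogen cyanide: +2, carbon dioxide: +4, chloroform: +2, methyllithium: -4.
Net change = -4 − (+2) = -6.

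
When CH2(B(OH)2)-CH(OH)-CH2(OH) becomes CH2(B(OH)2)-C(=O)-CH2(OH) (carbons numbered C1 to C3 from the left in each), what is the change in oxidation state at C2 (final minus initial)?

Before: C2 has 2 bonds to C, 1 bond to H, 1 bond to O → oxidation state 0.
After: C2 has 2 bonds to C, 2 bonds to O → oxidation state +2.
Δ = +2 − (0) = +2, so this is an oxidation at C2.

+2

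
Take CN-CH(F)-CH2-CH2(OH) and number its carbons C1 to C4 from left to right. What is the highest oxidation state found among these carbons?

Tallying each carbon's bonds:
C1: 1C, 3N → 0 + 3 = +3
C2: 2C, 1H, 1F → 0 − 1 + 1 = 0
C3: 2C, 2H → 0 − 2 = -2
C4: 1C, 2H, 1O → 0 − 2 + 1 = -1
The highest value is +3.

+3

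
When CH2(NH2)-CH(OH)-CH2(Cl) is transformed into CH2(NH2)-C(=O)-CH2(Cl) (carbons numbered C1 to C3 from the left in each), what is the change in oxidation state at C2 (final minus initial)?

+2

Before: C2 has 2 bonds to C, 1 bond to H, 1 bond to O → oxidation state 0.
After: C2 has 2 bonds to C, 2 bonds to O → oxidation state +2.
Δ = +2 − (0) = +2, so this is an oxidation at C2.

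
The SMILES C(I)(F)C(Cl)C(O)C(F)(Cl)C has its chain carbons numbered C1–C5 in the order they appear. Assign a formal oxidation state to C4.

Each bond to a more electronegative atom (O, N, halogen) counts +1, each bond to a less electronegative atom (H, metal, B, Si) counts −1, and each C–C bond counts 0.
C4 has one bond to C (0), one bond to C (0), one bond to F (+1), one bond to Cl (+1).
Oxidation state = 0 + 0 + 1 + 1 = +2.

+2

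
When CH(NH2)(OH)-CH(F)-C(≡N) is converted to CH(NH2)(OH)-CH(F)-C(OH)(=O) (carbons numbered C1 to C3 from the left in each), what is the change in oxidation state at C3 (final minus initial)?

0

Before: C3 has 1 bond to C, 3 bonds to N → oxidation state +3.
After: C3 has 1 bond to C, 3 bonds to O → oxidation state +3.
Δ = +3 − (+3) = 0, so no net redox change at C3.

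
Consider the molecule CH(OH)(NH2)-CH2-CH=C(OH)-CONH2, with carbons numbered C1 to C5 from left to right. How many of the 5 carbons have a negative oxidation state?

2

Tallying each carbon's bonds:
C1: 1C, 1H, 1O, 1N → 0 − 1 + 1 + 1 = +1
C2: 2C, 2H → 0 − 2 = -2
C3: 3C, 1H → 0 − 1 = -1
C4: 3C, 1O → 0 + 1 = +1
C5: 1C, 2O, 1N → 0 + 2 + 1 = +3
2 carbons (C2, C3) meet the condition.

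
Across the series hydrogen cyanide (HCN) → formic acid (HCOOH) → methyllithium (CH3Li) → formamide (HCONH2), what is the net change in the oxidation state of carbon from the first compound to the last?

0

Carbon oxidation states along the series — hydrogen cyanide: +2, formic acid: +2, methyllithium: -4, formamide: +2.
Net change = +2 − (+2) = 0.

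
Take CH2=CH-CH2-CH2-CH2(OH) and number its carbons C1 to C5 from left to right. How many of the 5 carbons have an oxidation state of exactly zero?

0

Tallying each carbon's bonds:
C1: 2C, 2H → 0 − 2 = -2
C2: 3C, 1H → 0 − 1 = -1
C3: 2C, 2H → 0 − 2 = -2
C4: 2C, 2H → 0 − 2 = -2
C5: 1C, 2H, 1O → 0 − 2 + 1 = -1
0 carbons meet the condition.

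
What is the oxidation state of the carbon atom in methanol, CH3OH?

The carbon has one bond to H (-1), one bond to H (-1), one bond to H (-1), one bond to O (+1).
Oxidation state = -1 − 1 − 1 + 1 = -2.

-2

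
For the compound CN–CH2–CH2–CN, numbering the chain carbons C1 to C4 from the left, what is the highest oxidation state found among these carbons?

+3

Each bond to a more electronegative atom (O, N, halogen) counts +1, each bond to a less electronegative atom (H, metal, B, Si) counts −1, and each C–C bond counts 0. Tallying each carbon:
C1: 1C, 3N → 0 + 3 = +3
C2: 2C, 2H → 0 − 2 = -2
C3: 2C, 2H → 0 − 2 = -2
C4: 1C, 3N → 0 + 3 = +3
The highest value is +3.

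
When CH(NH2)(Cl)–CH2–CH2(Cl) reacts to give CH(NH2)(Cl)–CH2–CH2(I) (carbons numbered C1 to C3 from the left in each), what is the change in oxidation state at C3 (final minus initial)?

0

Before: C3 has 1 bond to C, 2 bonds to H, 1 bond to Cl → oxidation state -1.
After: C3 has 1 bond to C, 2 bonds to H, 1 bond to I → oxidation state -1.
Δ = -1 − (-1) = 0, so no net redox change at C3.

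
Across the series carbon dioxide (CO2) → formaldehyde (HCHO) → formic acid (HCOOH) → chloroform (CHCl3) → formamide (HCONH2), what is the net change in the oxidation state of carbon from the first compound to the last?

Carbon oxidation states along the series — carbon dioxide: +4, formaldehyde: 0, formic acid: +2, chloroform: +2, formamide: +2.
Net change = +2 − (+4) = -2.

-2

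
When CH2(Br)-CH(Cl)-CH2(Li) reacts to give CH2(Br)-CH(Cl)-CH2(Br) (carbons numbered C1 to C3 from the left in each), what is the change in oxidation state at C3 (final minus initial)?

Before: C3 has 1 bond to C, 2 bonds to H, 1 bond to Li → oxidation state -3.
After: C3 has 1 bond to C, 2 bonds to H, 1 bond to Br → oxidation state -1.
Δ = -1 − (-3) = +2, so this is an oxidation at C3.

+2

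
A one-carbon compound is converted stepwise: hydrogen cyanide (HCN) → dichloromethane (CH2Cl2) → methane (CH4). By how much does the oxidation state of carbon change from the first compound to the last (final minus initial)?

-6

Carbon oxidation states along the series — hydrogen cyanide: +2, dichloromethane: 0, methane: -4.
Net change = -4 − (+2) = -6.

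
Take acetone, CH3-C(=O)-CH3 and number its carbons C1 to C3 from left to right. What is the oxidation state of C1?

-3

C1 has one bond to H (-1), one bond to H (-1), one bond to H (-1), one bond to C (0).
Oxidation state = -1 − 1 − 1 + 0 = -3.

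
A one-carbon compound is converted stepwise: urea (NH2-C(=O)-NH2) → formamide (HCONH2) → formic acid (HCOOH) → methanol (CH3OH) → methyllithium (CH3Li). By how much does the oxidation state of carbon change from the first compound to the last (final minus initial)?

Carbon oxidation states along the series — urea: +4, formamide: +2, formic acid: +2, methanol: -2, methyllithium: -4.
Net change = -4 − (+4) = -8.

-8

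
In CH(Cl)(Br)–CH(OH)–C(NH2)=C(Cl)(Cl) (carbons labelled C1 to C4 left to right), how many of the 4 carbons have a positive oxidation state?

Assign +1 per bond to O/N/halogen, −1 per bond to H or an electropositive element, and 0 per bond to carbon. Tallying each carbon:
C1: 1C, 1H, 1Cl, 1Br → 0 − 1 + 1 + 1 = +1
C2: 2C, 1H, 1O → 0 − 1 + 1 = 0
C3: 3C, 1N → 0 + 1 = +1
C4: 2C, 2Cl → 0 + 2 = +2
3 carbons (C1, C3, C4) meet the condition.

3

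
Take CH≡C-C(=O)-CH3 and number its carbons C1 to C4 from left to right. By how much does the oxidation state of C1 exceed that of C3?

C1: 3C, 1H → 0 − 1 = -1
C3: 2C, 2O → 0 + 2 = +2
Difference: -1 − (+2) = -3.

-3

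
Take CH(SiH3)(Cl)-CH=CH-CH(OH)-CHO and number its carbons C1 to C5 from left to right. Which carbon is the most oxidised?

C5

Tallying each carbon's bonds:
C1: 1C, 1H, 1Cl, 1Si → 0 − 1 + 1 − 1 = -1
C2: 3C, 1H → 0 − 1 = -1
C3: 3C, 1H → 0 − 1 = -1
C4: 2C, 1H, 1O → 0 − 1 + 1 = 0
C5: 1C, 1H, 2O → 0 − 1 + 2 = +1
The most oxidised carbon is C5 at +1.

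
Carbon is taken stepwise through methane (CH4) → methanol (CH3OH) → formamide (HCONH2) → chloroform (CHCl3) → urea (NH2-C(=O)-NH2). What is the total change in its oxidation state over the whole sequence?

Carbon oxidation states along the series — methane: -4, methanol: -2, formamide: +2, chloroform: +2, urea: +4.
Net change = +4 − (-4) = +8.

+8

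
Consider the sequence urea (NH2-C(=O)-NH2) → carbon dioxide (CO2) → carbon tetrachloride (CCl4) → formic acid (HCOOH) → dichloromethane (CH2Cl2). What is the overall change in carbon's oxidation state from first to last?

-4

Carbon oxidation states along the series — urea: +4, carbon dioxide: +4, carbon tetrachloride: +4, formic acid: +2, dichloromethane: 0.
Net change = 0 − (+4) = -4.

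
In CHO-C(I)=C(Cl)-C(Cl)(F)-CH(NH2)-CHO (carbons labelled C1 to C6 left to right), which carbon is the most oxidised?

Each bond to a more electronegative atom (O, N, halogen) counts +1, each bond to a less electronegative atom (H, metal, B, Si) counts −1, and each C–C bond counts 0. Tallying each carbon:
C1: 1C, 1H, 2O → 0 − 1 + 2 = +1
C2: 3C, 1I → 0 + 1 = +1
C3: 3C, 1Cl → 0 + 1 = +1
C4: 2C, 1F, 1Cl → 0 + 1 + 1 = +2
C5: 2C, 1H, 1N → 0 − 1 + 1 = 0
C6: 1C, 1H, 2O → 0 − 1 + 2 = +1
The most oxidised carbon is C4 at +2.

C4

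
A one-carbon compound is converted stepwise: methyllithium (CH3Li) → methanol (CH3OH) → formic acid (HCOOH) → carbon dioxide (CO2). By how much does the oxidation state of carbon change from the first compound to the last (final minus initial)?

Carbon oxidation states along the series — methyllithium: -4, methanol: -2, formic acid: +2, carbon dioxide: +4.
Net change = +4 − (-4) = +8.

+8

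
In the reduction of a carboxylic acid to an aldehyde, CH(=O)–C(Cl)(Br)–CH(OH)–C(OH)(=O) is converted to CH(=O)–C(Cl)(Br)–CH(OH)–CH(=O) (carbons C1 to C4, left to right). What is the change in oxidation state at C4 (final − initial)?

-2

Before: C4 has 1 bond to C, 3 bonds to O → oxidation state +3.
After: C4 has 1 bond to C, 1 bond to H, 2 bonds to O → oxidation state +1.
Δ = +1 − (+3) = -2, so this is a reduction at C4.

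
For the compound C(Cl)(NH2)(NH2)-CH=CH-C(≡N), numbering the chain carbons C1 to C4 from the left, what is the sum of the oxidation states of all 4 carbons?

Count +1 for every bond to an atom more electronegative than carbon and −1 for every bond to one less electronegative; C–C bonds are 0. Tallying each carbon:
C1: 1C, 2N, 1Cl → 0 + 2 + 1 = +3
C2: 3C, 1H → 0 − 1 = -1
C3: 3C, 1H → 0 − 1 = -1
C4: 1C, 3N → 0 + 3 = +3
Sum = +3 − 1 − 1 + 3 = +4.

+4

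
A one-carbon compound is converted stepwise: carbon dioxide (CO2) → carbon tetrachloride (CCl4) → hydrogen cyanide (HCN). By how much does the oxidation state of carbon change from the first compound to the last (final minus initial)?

-2

Carbon oxidation states along the series — carbon dioxide: +4, carbon tetrachloride: +4, hydrogen cyanide: +2.
Net change = +2 − (+4) = -2.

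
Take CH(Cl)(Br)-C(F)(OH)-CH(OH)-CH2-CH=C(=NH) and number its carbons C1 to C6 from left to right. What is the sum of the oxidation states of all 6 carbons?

+2

Tallying each carbon's bonds:
C1: 1C, 1H, 1Cl, 1Br → 0 − 1 + 1 + 1 = +1
C2: 2C, 1O, 1F → 0 + 1 + 1 = +2
C3: 2C, 1H, 1O → 0 − 1 + 1 = 0
C4: 2C, 2H → 0 − 2 = -2
C5: 3C, 1H → 0 − 1 = -1
C6: 2C, 2N → 0 + 2 = +2
Sum = +1 + 2 + 0 − 2 − 1 + 2 = +2.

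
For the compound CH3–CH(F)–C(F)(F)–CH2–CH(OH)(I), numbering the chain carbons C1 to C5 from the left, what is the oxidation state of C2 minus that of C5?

-1

C2: 2C, 1H, 1F → 0 − 1 + 1 = 0
C5: 1C, 1H, 1O, 1I → 0 − 1 + 1 + 1 = +1
Difference: 0 − (+1) = -1.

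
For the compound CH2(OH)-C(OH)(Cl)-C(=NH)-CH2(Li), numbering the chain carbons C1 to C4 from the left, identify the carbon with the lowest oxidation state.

Assign +1 per bond to O/N/halogen, −1 per bond to H or an electropositive element, and 0 per bond to carbon. Tallying each carbon:
C1: 1C, 2H, 1O → 0 − 2 + 1 = -1
C2: 2C, 1O, 1Cl → 0 + 1 + 1 = +2
C3: 2C, 2N → 0 + 2 = +2
C4: 1C, 2H, 1Li → 0 − 2 − 1 = -3
The most reduced carbon is C4 at -3.

C4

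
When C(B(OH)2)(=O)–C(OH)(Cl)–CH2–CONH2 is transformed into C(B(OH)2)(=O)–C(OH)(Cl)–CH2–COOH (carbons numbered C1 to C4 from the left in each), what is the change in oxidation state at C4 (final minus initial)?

Before: C4 has 1 bond to C, 2 bonds to O, 1 bond to N → oxidation state +3.
After: C4 has 1 bond to C, 3 bonds to O → oxidation state +3.
Δ = +3 − (+3) = 0, so no net redox change at C4.

0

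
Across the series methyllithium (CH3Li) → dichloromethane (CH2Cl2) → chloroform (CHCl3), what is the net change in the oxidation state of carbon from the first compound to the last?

+6

Carbon oxidation states along the series — methyllithium: -4, dichloromethane: 0, chloroform: +2.
Net change = +2 − (-4) = +6.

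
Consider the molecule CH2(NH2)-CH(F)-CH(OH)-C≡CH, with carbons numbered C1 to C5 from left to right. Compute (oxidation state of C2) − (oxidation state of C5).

+1

C2: 2C, 1H, 1F → 0 − 1 + 1 = 0
C5: 3C, 1H → 0 − 1 = -1
Difference: 0 − (-1) = +1.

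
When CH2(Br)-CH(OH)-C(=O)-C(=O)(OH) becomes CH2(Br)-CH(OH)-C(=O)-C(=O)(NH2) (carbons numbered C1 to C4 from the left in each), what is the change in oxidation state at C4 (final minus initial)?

Before: C4 has 1 bond to C, 3 bonds to O → oxidation state +3.
After: C4 has 1 bond to C, 2 bonds to O, 1 bond to N → oxidation state +3.
Δ = +3 − (+3) = 0, so no net redox change at C4.

0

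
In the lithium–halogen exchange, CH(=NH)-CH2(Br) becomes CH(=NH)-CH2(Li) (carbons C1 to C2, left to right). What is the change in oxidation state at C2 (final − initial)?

-2

Before: C2 has 1 bond to C, 2 bonds to H, 1 bond to Br → oxidation state -1.
After: C2 has 1 bond to C, 2 bonds to H, 1 bond to Li → oxidation state -3.
Δ = -3 − (-1) = -2, so this is a reduction at C2.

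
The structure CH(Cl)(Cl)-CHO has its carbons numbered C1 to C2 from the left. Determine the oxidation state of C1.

+1

Assign +1 per bond to O/N/halogen, −1 per bond to H or an electropositive element, and 0 per bond to carbon.
C1 has one bond to C (0), one bond to Cl (+1), one bond to Cl (+1), one bond to H (-1).
Oxidation state = 0 + 1 + 1 − 1 = +1.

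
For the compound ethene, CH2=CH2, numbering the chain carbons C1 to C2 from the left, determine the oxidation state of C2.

Bonds to more-electronegative neighbours contribute +1 each, bonds to H or metals contribute −1 each, and C–C bonds contribute 0.
C2 has one bond to H (-1), one bond to H (-1), a double bond to C (2×0 = 0).
Oxidation state = -1 − 1 + 0 = -2.

-2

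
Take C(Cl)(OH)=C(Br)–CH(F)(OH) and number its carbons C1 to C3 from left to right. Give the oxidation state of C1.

Bonds to more-electronegative neighbours contribute +1 each, bonds to H or metals contribute −1 each, and C–C bonds contribute 0.
C1 has a double bond to C (2×0 = 0), one bond to Cl (+1), one bond to O (+1).
Oxidation state = 0 + 1 + 1 = +2.

+2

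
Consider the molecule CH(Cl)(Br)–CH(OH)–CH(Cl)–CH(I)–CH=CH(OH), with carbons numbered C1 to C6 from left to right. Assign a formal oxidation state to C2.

0

Bonds to more-electronegative neighbours contribute +1 each, bonds to H or metals contribute −1 each, and C–C bonds contribute 0.
C2 has one bond to C (0), one bond to C (0), one bond to H (-1), one bond to O (+1).
Oxidation state = 0 + 0 − 1 + 1 = 0.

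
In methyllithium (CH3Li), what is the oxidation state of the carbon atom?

The carbon has one bond to H (-1), one bond to H (-1), one bond to H (-1), one bond to Li (-1).
Oxidation state = -1 − 1 − 1 − 1 = -4.

-4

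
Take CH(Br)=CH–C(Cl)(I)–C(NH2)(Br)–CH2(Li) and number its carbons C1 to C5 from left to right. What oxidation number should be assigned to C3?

+2

Count +1 for every bond to an atom more electronegative than carbon and −1 for every bond to one less electronegative; C–C bonds are 0.
C3 has one bond to C (0), one bond to C (0), one bond to Cl (+1), one bond to I (+1).
Oxidation state = 0 + 0 + 1 + 1 = +2.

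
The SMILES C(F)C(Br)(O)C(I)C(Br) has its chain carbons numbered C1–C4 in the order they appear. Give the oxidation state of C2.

C2 has one bond to C (0), one bond to C (0), one bond to Br (+1), one bond to O (+1).
Oxidation state = 0 + 0 + 1 + 1 = +2.

+2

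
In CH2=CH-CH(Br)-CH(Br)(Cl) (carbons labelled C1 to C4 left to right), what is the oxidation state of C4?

+1

C4 has one bond to C (0), one bond to Br (+1), one bond to H (-1), one bond to Cl (+1).
Oxidation state = 0 + 1 − 1 + 1 = +1.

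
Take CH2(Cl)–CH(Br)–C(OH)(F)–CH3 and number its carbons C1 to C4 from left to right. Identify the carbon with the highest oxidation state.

Count +1 for every bond to an atom more electronegative than carbon and −1 for every bond to one less electronegative; C–C bonds are 0. Tallying each carbon:
C1: 1C, 2H, 1Cl → 0 − 2 + 1 = -1
C2: 2C, 1H, 1Br → 0 − 1 + 1 = 0
C3: 2C, 1O, 1F → 0 + 1 + 1 = +2
C4: 1C, 3H → 0 − 3 = -3
The most oxidised carbon is C3 at +2.

C3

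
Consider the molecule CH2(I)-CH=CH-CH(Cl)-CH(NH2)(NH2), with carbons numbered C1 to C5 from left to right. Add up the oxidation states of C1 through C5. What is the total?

Tallying each carbon's bonds:
C1: 1C, 2H, 1I → 0 − 2 + 1 = -1
C2: 3C, 1H → 0 − 1 = -1
C3: 3C, 1H → 0 − 1 = -1
C4: 2C, 1H, 1Cl → 0 − 1 + 1 = 0
C5: 1C, 1H, 2N → 0 − 1 + 2 = +1
Sum = -1 − 1 − 1 + 0 + 1 = -2.

-2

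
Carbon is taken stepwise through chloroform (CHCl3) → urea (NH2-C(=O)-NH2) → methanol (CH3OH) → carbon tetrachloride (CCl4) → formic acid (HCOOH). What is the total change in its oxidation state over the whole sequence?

Carbon oxidation states along the series — chloroform: +2, urea: +4, methanol: -2, carbon tetrachloride: +4, formic acid: +2.
Net change = +2 − (+2) = 0.

0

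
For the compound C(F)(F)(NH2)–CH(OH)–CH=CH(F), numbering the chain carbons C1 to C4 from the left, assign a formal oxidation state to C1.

Assign +1 per bond to O/N/halogen, −1 per bond to H or an electropositive element, and 0 per bond to carbon.
C1 has one bond to C (0), one bond to F (+1), one bond to F (+1), one bond to N (+1).
Oxidation state = 0 + 1 + 1 + 1 = +3.

+3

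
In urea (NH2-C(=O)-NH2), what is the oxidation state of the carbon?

+4

Each bond to a more electronegative atom (O, N, halogen) counts +1, each bond to a less electronegative atom (H, metal, B, Si) counts −1, and each C–C bond counts 0.
The carbon has one bond to N (+1), a double bond to O (2×+1 = +2), one bond to N (+1).
Oxidation state = +1 + 2 + 1 = +4.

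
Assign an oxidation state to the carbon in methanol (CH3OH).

Each bond to a more electronegative atom (O, N, halogen) counts +1, each bond to a less electronegative atom (H, metal, B, Si) counts −1, and each C–C bond counts 0.
The carbon has one bond to H (-1), one bond to H (-1), one bond to H (-1), one bond to O (+1).
Oxidation state = -1 − 1 − 1 + 1 = -2.

-2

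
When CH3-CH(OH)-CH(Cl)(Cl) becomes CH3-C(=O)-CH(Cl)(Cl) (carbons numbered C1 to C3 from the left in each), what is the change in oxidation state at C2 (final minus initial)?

Before: C2 has 2 bonds to C, 1 bond to H, 1 bond to O → oxidation state 0.
After: C2 has 2 bonds to C, 2 bonds to O → oxidation state +2.
Δ = +2 − (0) = +2, so this is an oxidation at C2.

+2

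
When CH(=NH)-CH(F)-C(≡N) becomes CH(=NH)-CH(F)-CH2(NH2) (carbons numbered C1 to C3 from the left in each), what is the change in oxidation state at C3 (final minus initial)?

-4

Before: C3 has 1 bond to C, 3 bonds to N → oxidation state +3.
After: C3 has 1 bond to C, 2 bonds to H, 1 bond to N → oxidation state -1.
Δ = -1 − (+3) = -4, so this is a reduction at C3.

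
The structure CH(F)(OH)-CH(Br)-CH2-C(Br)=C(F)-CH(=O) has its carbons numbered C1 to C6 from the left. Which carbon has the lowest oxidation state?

Bonds to more-electronegative neighbours contribute +1 each, bonds to H or metals contribute −1 each, and C–C bonds contribute 0. Tallying each carbon:
C1: 1C, 1H, 1O, 1F → 0 − 1 + 1 + 1 = +1
C2: 2C, 1H, 1Br → 0 − 1 + 1 = 0
C3: 2C, 2H → 0 − 2 = -2
C4: 3C, 1Br → 0 + 1 = +1
C5: 3C, 1F → 0 + 1 = +1
C6: 1C, 1H, 2O → 0 − 1 + 2 = +1
The most reduced carbon is C3 at -2.

C3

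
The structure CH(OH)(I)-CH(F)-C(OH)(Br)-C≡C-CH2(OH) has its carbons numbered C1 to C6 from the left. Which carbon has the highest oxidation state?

C3

Tallying each carbon's bonds:
C1: 1C, 1H, 1O, 1I → 0 − 1 + 1 + 1 = +1
C2: 2C, 1H, 1F → 0 − 1 + 1 = 0
C3: 2C, 1O, 1Br → 0 + 1 + 1 = +2
C4: 4C → 0 = 0
C5: 4C → 0 = 0
C6: 1C, 2H, 1O → 0 − 2 + 1 = -1
The most oxidised carbon is C3 at +2.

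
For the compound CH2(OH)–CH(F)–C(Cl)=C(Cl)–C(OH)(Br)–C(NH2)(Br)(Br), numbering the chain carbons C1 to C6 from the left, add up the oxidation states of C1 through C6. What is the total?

+6

Each bond to a more electronegative atom (O, N, halogen) counts +1, each bond to a less electronegative atom (H, metal, B, Si) counts −1, and each C–C bond counts 0. Tallying each carbon:
C1: 1C, 2H, 1O → 0 − 2 + 1 = -1
C2: 2C, 1H, 1F → 0 − 1 + 1 = 0
C3: 3C, 1Cl → 0 + 1 = +1
C4: 3C, 1Cl → 0 + 1 = +1
C5: 2C, 1O, 1Br → 0 + 1 + 1 = +2
C6: 1C, 1N, 2Br → 0 + 1 + 2 = +3
Sum = -1 + 0 + 1 + 1 + 2 + 3 = +6.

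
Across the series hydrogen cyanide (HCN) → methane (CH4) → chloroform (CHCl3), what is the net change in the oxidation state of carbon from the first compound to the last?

Carbon oxidation states along the series — hydrogen cyanide: +2, methane: -4, chloroform: +2.
Net change = +2 − (+2) = 0.

0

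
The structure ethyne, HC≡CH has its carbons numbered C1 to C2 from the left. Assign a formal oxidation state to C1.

Each bond to a more electronegative atom (O, N, halogen) counts +1, each bond to a less electronegative atom (H, metal, B, Si) counts −1, and each C–C bond counts 0.
C1 has one bond to H (-1), a triple bond to C (3×0 = 0).
Oxidation state = -1 + 0 = -1.

-1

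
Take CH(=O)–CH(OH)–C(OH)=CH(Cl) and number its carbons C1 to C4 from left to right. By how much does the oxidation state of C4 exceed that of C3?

-1

C4: 2C, 1H, 1Cl → 0 − 1 + 1 = 0
C3: 3C, 1O → 0 + 1 = +1
Difference: 0 − (+1) = -1.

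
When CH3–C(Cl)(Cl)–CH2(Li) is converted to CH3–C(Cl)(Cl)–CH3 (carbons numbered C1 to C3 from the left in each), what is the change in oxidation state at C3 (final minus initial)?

0

Before: C3 has 1 bond to C, 2 bonds to H, 1 bond to Li → oxidation state -3.
After: C3 has 1 bond to C, 3 bonds to H → oxidation state -3.
Δ = -3 − (-3) = 0, so no net redox change at C3.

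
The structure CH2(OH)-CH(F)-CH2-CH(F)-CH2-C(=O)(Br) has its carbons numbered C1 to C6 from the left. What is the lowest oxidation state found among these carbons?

-2

Bonds to more-electronegative neighbours contribute +1 each, bonds to H or metals contribute −1 each, and C–C bonds contribute 0. Tallying each carbon:
C1: 1C, 2H, 1O → 0 − 2 + 1 = -1
C2: 2C, 1H, 1F → 0 − 1 + 1 = 0
C3: 2C, 2H → 0 − 2 = -2
C4: 2C, 1H, 1F → 0 − 1 + 1 = 0
C5: 2C, 2H → 0 − 2 = -2
C6: 1C, 2O, 1Br → 0 + 2 + 1 = +3
The lowest value is -2.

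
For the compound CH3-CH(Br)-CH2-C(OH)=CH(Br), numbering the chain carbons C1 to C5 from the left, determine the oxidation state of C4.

Bonds to more-electronegative neighbours contribute +1 each, bonds to H or metals contribute −1 each, and C–C bonds contribute 0.
C4 has one bond to C (0), a double bond to C (2×0 = 0), one bond to O (+1).
Oxidation state = 0 + 0 + 1 = +1.

+1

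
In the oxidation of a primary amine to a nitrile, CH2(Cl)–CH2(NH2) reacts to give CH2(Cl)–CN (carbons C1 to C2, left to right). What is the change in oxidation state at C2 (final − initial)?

Before: C2 has 1 bond to C, 2 bonds to H, 1 bond to N → oxidation state -1.
After: C2 has 1 bond to C, 3 bonds to N → oxidation state +3.
Δ = +3 − (-1) = +4, so this is an oxidation at C2.

+4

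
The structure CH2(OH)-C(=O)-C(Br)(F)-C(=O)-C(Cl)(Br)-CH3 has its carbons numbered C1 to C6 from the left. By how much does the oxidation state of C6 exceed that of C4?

-5

C6: 1C, 3H → 0 − 3 = -3
C4: 2C, 2O → 0 + 2 = +2
Difference: -3 − (+2) = -5.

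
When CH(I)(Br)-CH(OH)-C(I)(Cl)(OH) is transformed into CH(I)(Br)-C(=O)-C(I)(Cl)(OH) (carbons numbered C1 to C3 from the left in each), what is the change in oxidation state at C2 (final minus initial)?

Before: C2 has 2 bonds to C, 1 bond to H, 1 bond to O → oxidation state 0.
After: C2 has 2 bonds to C, 2 bonds to O → oxidation state +2.
Δ = +2 − (0) = +2, so this is an oxidation at C2.

+2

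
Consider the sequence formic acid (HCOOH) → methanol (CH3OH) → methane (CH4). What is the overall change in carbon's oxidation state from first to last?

-6

Carbon oxidation states along the series — formic acid: +2, methanol: -2, methane: -4.
Net change = -4 − (+2) = -6.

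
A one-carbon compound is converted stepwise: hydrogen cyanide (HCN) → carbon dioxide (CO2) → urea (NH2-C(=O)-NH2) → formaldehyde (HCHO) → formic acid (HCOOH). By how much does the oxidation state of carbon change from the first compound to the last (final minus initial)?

Carbon oxidation states along the series — hydrogen cyanide: +2, carbon dioxide: +4, urea: +4, formaldehyde: 0, formic acid: +2.
Net change = +2 − (+2) = 0.

0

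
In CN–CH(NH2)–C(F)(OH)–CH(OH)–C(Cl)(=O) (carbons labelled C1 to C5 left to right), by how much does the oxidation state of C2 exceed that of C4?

0

C2: 2C, 1H, 1N → 0 − 1 + 1 = 0
C4: 2C, 1H, 1O → 0 − 1 + 1 = 0
Difference: 0 − (0) = 0.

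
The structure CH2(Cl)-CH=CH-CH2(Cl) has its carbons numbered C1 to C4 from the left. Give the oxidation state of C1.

-1

C1 has one bond to C (0), one bond to H (-1), one bond to H (-1), one bond to Cl (+1).
Oxidation state = 0 − 1 − 1 + 1 = -1.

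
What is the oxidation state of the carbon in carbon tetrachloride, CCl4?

+4

Assign +1 per bond to O/N/halogen, −1 per bond to H or an electropositive element, and 0 per bond to carbon.
The carbon has one bond to Cl (+1), one bond to Cl (+1), one bond to Cl (+1), one bond to Cl (+1).
Oxidation state = +1 + 1 + 1 + 1 = +4.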